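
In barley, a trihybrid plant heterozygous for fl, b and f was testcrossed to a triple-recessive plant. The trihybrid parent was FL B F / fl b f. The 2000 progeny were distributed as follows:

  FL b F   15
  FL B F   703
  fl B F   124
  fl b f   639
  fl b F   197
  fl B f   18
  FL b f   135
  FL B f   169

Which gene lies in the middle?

The two rarest classes, FL b F and fl B f, are the double crossovers. Comparing them with the parentals, only the b allele has switched, so b is the middle locus and the order is fl – b – f.

b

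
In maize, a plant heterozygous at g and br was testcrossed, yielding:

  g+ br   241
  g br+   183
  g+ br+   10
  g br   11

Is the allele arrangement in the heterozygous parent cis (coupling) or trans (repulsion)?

trans

The two most frequent classes are g+ br (241) and g br+ (183); these are the parental (non-recombinant) types.
So the F1 carried g+ br on one chromosome and g br+ on the other — the recessive alleles are on opposite chromosomes (trans / repulsion).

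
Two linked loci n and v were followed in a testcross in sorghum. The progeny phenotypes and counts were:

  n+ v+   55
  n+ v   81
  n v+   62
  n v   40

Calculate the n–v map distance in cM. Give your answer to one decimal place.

The two most frequent classes, n+ v (81) and n v+ (62), are the parental types, so the F1 was n+ v / n v+.
The recombinant classes are n+ v+ and n v: 55 + 40 = 95.
Recombination frequency = 95/238 = 0.3992 ≈ 39.9%, i.e. 39.9 cM.

39.9 cM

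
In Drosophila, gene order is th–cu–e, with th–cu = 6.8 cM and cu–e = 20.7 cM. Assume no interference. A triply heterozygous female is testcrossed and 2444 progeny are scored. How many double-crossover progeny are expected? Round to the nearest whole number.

Map distances give recombination frequencies of 0.068 and 0.207 for the two intervals.
With no interference, expected double-crossover frequency = 0.068 × 0.207 = 0.01408.
Expected number = 0.01408 × 2444 = 34.40 ≈ 34.

34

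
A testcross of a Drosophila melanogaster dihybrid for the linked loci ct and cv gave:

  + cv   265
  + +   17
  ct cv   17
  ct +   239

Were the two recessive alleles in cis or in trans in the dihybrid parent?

The two most frequent classes are + cv (265) and ct + (239); these are the parental (non-recombinant) types.
So the F1 carried + cv on one chromosome and ct + on the other — the recessive alleles are on opposite chromosomes (trans / repulsion).

trans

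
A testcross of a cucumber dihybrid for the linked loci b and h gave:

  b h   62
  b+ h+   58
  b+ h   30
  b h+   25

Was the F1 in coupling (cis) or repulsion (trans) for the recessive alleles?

The two most frequent classes are b+ h+ (58) and b h (62); these are the parental (non-recombinant) types.
So the F1 carried b+ h+ on one chromosome and b h on the other — the recessive alleles are on the same chromosome (cis / coupling).

cis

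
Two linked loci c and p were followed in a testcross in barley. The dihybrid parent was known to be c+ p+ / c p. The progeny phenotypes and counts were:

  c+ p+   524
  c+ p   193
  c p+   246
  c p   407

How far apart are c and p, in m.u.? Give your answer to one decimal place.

The recombinant classes are c+ p and c p+: 193 + 246 = 439.
Recombination frequency = 439/1370 = 0.3204 ≈ 32.0%, i.e. 32.0 m.u.

32.0 m.u.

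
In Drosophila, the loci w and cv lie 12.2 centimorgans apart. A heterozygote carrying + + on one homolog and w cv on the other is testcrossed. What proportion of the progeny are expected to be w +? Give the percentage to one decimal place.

6.1%

A map distance of 12.2 centimorgans corresponds to a recombination frequency of 0.122.
The F1 is + + / w cv, so w + is a recombinant gamete class with expected frequency r/2 = 0.122/2 = 0.0610.
That is 0.0610 = 6.1% of the progeny.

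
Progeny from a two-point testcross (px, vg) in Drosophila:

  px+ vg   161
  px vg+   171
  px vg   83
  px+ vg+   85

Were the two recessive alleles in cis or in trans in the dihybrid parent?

The two most frequent classes are px+ vg (161) and px vg+ (171); these are the parental (non-recombinant) types.
So the F1 carried px+ vg on one chromosome and px vg+ on the other — the recessive alleles are on opposite chromosomes (trans / repulsion).

trans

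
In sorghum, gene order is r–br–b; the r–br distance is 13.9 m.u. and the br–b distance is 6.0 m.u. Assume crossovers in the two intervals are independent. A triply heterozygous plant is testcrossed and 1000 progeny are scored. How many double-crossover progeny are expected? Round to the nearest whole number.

Map distances give recombination frequencies of 0.139 and 0.060 for the two intervals.
With no interference, expected double-crossover frequency = 0.139 × 0.060 = 0.00834.
Expected number = 0.00834 × 1000 = 8.34 ≈ 8.

8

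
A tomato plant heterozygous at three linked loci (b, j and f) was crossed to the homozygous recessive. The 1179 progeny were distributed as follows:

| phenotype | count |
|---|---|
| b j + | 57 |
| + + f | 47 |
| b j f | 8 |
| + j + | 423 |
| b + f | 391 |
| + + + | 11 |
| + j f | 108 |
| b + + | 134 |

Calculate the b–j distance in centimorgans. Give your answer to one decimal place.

10.4 centimorgans

The two most frequent reciprocal classes, b + f and + j +, are the parental types, so the F1 was b + f / + j +.
The two rarest classes, b j f and + + +, are the double crossovers. Comparing them with the parentals, only the j allele has switched, so j is the middle locus and the order is f – j – b.
Crossovers in the j–b interval produce the single-crossover classes + + f and b j + (47 + 57 = 104) plus the double crossovers (19).
RF(j–b) = (104 + 19) / 1179 = 123/1179 = 0.1043 → 10.4 centimorgans.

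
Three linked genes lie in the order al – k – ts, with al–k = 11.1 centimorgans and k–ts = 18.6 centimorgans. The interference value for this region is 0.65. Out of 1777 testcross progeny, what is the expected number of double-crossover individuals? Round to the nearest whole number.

Map distances give recombination frequencies of 0.111 and 0.186 for the two intervals.
With interference 0.65 (so coincidence = 0.35), expected double-crossover frequency = 0.111 × 0.186 × 0.35 = 0.00723.
Expected number = 0.00723 × 1777 = 12.84 ≈ 13.

13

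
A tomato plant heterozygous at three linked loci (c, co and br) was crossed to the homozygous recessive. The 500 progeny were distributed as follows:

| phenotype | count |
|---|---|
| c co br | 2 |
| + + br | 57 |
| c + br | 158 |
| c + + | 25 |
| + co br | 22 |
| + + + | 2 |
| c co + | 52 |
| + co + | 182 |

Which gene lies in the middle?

co

The two most frequent reciprocal classes, + co + and c + br, are the parental types, so the F1 was + co + / c + br.
The two rarest classes, + + + and c co br, are the double crossovers. Comparing them with the parentals, only the co allele has switched, so co is the middle locus and the order is c – co – br.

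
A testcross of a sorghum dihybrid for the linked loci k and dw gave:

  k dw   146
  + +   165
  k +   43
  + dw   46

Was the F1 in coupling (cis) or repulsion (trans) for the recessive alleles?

The two most frequent classes are + + (165) and k dw (146); these are the parental (non-recombinant) types.
So the F1 carried + + on one chromosome and k dw on the other — the recessive alleles are on the same chromosome (cis / coupling).

cis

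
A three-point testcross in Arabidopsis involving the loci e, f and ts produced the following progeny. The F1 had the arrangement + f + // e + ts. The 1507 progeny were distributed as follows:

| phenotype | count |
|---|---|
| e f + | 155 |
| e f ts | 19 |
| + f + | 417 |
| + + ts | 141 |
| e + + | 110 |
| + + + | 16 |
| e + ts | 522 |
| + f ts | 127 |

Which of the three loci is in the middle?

f

The two rarest classes, + + + and e f ts, are the double crossovers. Comparing them with the parentals, only the f allele has switched, so f is the middle locus and the order is ts – f – e.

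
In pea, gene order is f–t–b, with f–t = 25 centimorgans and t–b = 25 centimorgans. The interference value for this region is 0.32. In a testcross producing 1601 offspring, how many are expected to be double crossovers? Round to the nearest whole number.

68

Map distances give recombination frequencies of 0.250 and 0.250 for the two intervals.
With interference 0.32 (so coincidence = 0.68), expected double-crossover frequency = 0.250 × 0.250 × 0.68 = 0.04250.
Expected number = 0.04250 × 1601 = 68.04 ≈ 68.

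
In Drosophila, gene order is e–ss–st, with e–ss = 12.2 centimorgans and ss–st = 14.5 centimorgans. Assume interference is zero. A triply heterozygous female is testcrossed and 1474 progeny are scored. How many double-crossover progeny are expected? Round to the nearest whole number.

26

Map distances give recombination frequencies of 0.122 and 0.145 for the two intervals.
With no interference, expected double-crossover frequency = 0.122 × 0.145 = 0.01769.
Expected number = 0.01769 × 1474 = 26.08 ≈ 26.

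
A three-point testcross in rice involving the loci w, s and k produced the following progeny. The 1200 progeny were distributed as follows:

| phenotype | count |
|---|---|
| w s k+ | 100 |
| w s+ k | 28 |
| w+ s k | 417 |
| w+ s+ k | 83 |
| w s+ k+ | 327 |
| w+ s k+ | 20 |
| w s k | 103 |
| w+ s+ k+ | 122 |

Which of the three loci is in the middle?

k

The two most frequent reciprocal classes, w+ s k and w s+ k+, are the parental types, so the F1 was w+ s k / w s+ k+.
The two rarest classes, w+ s k+ and w s+ k, are the double crossovers. Comparing them with the parentals, only the k allele has switched, so k is the middle locus and the order is w – k – s.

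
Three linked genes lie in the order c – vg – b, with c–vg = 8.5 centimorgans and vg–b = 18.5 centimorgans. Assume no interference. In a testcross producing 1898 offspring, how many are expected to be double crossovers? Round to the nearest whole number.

30

Map distances give recombination frequencies of 0.085 and 0.185 for the two intervals.
With no interference, expected double-crossover frequency = 0.085 × 0.185 = 0.01572.
Expected number = 0.01572 × 1898 = 29.85 ≈ 30.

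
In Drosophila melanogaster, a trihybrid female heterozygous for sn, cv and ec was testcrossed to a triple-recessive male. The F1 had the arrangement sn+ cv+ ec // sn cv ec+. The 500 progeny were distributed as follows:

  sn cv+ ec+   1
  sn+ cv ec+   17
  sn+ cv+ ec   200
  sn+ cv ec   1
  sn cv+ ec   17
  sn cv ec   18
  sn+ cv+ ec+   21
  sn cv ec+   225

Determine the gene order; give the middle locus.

The two rarest classes, sn+ cv ec and sn cv+ ec+, are the double crossovers. Comparing them with the parentals, only the cv allele has switched, so cv is the middle locus and the order is ec – cv – sn.

cv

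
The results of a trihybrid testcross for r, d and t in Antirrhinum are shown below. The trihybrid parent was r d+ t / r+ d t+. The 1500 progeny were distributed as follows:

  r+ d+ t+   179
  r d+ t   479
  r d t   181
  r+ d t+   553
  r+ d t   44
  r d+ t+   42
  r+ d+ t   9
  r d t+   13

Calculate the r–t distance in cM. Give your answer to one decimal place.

The two rarest classes, r+ d+ t and r d t+, are the double crossovers. Comparing them with the parentals, only the r allele has switched, so r is the middle locus and the order is d – r – t.
Crossovers in the r–t interval produce the single-crossover classes r d+ t+ and r+ d t (42 + 44 = 86) plus the double crossovers (22).
RF(r–t) = (86 + 22) / 1500 = 108/1500 = 0.0720 → 7.2 cM.

7.2 cM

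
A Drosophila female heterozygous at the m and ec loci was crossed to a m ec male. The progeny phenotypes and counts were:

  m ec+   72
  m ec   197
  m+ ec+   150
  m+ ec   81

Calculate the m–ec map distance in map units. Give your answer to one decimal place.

30.6 map units

The two most frequent classes, m+ ec+ (150) and m ec (197), are the parental types, so the F1 was m+ ec+ / m ec.
The recombinant classes are m+ ec and m ec+: 81 + 72 = 153.
Recombination frequency = 153/500 = 0.3060 ≈ 30.6%, i.e. 30.6 map units.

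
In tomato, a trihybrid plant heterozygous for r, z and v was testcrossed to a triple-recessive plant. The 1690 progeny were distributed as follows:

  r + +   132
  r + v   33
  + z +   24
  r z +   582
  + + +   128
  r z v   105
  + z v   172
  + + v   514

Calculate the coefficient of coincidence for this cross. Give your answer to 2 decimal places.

The two most frequent reciprocal classes, + + v and r z +, are the parental types, so the F1 was + + v / r z +.
The two rarest classes, r + v and + z +, are the double crossovers. Comparing them with the parentals, only the r allele has switched, so r is the middle locus and the order is v – r – z.
v–r: (233 + 57)/1690 = 0.1716; r–z: (304 + 57)/1690 = 0.2136.
Expected DCO frequency = 0.1716 × 0.2136 ≈ 0.03665; observed = 57/1690 ≈ 0.03373.
Coefficient of coincidence = 0.03373/0.03665 ≈ 0.92.

0.92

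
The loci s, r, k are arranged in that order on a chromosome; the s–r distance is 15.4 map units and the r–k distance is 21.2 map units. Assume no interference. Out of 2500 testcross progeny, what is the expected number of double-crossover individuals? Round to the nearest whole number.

Map distances give recombination frequencies of 0.154 and 0.212 for the two intervals.
With no interference, expected double-crossover frequency = 0.154 × 0.212 = 0.03265.
Expected number = 0.03265 × 2500 = 81.62 ≈ 82.

82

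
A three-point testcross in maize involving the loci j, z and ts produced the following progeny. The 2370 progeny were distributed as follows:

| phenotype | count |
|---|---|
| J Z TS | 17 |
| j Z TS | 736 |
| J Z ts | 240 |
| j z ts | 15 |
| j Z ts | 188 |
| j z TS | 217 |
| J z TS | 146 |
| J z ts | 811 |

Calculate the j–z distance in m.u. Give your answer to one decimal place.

The two most frequent reciprocal classes, J z ts and j Z TS, are the parental types, so the F1 was J z ts / j Z TS.
The two rarest classes, j z ts and J Z TS, are the double crossovers. Comparing them with the parentals, only the j allele has switched, so j is the middle locus and the order is ts – j – z.
Crossovers in the j–z interval produce the single-crossover classes J Z ts and j z TS (240 + 217 = 457) plus the double crossovers (32).
RF(j–z) = (457 + 32) / 2370 = 489/2370 = 0.2063 → 20.6 m.u.

20.6 m.u.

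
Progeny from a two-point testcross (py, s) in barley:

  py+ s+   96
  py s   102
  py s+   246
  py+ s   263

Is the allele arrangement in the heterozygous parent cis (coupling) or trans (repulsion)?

The two most frequent classes are py+ s (263) and py s+ (246); these are the parental (non-recombinant) types.
So the F1 carried py+ s on one chromosome and py s+ on the other — the recessive alleles are on opposite chromosomes (trans / repulsion).

trans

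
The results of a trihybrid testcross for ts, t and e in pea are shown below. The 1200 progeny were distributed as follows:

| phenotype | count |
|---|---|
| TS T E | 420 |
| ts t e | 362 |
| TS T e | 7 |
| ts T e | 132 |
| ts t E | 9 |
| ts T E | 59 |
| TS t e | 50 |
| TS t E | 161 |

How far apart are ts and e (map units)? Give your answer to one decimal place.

The two most frequent reciprocal classes, TS T E and ts t e, are the parental types, so the F1 was TS T E / ts t e.
The two rarest classes, TS T e and ts t E, are the double crossovers. Comparing them with the parentals, only the e allele has switched, so e is the middle locus and the order is ts – e – t.
Crossovers in the ts–e interval produce the single-crossover classes ts T E and TS t e (59 + 50 = 109) plus the double crossovers (16).
RF(ts–e) = (109 + 16) / 1200 = 125/1200 = 0.1042 → 10.4 map units.

10.4 map units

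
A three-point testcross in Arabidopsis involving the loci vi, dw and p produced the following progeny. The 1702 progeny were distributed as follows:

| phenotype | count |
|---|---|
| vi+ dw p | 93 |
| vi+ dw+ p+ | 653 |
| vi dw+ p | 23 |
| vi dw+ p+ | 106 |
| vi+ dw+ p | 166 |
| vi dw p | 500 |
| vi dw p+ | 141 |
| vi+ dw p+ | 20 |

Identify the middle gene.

dw

The two most frequent reciprocal classes, vi+ dw+ p+ and vi dw p, are the parental types, so the F1 was vi+ dw+ p+ / vi dw p.
The two rarest classes, vi+ dw p+ and vi dw+ p, are the double crossovers. Comparing them with the parentals, only the dw allele has switched, so dw is the middle locus and the order is vi – dw – p.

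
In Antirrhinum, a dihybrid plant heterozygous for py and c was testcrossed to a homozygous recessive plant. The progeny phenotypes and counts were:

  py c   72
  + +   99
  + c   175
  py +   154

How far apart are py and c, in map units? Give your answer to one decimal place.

The two most frequent classes, + c (175) and py + (154), are the parental types, so the F1 was + c / py +.
The recombinant classes are + + and py c: 99 + 72 = 171.
Recombination frequency = 171/500 = 0.3420 ≈ 34.2%, i.e. 34.2 map units.

34.2 map units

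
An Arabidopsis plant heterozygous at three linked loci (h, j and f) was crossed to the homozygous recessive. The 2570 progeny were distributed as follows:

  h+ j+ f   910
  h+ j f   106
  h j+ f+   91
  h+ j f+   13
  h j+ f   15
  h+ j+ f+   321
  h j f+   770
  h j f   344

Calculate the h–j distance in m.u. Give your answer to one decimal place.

8.8 m.u.

The two most frequent reciprocal classes, h j f+ and h+ j+ f, are the parental types, so the F1 was h j f+ / h+ j+ f.
The two rarest classes, h+ j f+ and h j+ f, are the double crossovers. Comparing them with the parentals, only the h allele has switched, so h is the middle locus and the order is j – h – f.
Crossovers in the j–h interval produce the single-crossover classes h j+ f+ and h+ j f (91 + 106 = 197) plus the double crossovers (28).
RF(j–h) = (197 + 28) / 2570 = 225/2570 = 0.0875 → 8.8 m.u.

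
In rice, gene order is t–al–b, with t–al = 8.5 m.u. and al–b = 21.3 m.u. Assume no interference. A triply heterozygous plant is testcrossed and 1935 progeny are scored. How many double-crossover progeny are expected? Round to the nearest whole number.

Map distances give recombination frequencies of 0.085 and 0.213 for the two intervals.
With no interference, expected double-crossover frequency = 0.085 × 0.213 = 0.01810.
Expected number = 0.01810 × 1935 = 35.03 ≈ 35.

35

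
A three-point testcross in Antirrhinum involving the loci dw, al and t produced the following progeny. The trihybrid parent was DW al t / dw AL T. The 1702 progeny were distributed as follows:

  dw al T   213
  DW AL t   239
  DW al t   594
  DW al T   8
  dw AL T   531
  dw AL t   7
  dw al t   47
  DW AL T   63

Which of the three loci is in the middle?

t

The two rarest classes, DW al T and dw AL t, are the double crossovers. Comparing them with the parentals, only the t allele has switched, so t is the middle locus and the order is dw – t – al.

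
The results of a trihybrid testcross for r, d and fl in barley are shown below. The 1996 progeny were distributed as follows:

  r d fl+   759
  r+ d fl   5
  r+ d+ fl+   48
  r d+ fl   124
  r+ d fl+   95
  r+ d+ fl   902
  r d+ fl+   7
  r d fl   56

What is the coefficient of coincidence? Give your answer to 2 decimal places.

The two most frequent reciprocal classes, r+ d+ fl and r d fl+, are the parental types, so the F1 was r+ d+ fl / r d fl+.
The two rarest classes, r+ d fl and r d+ fl+, are the double crossovers. Comparing them with the parentals, only the d allele has switched, so d is the middle locus and the order is r – d – fl.
r–d: (219 + 12)/1996 = 0.1157; d–fl: (104 + 12)/1996 = 0.0581.
Expected DCO frequency = 0.1157 × 0.0581 ≈ 0.00672; observed = 12/1996 ≈ 0.00601.
Coefficient of coincidence = 0.00601/0.00672 ≈ 0.89.

0.89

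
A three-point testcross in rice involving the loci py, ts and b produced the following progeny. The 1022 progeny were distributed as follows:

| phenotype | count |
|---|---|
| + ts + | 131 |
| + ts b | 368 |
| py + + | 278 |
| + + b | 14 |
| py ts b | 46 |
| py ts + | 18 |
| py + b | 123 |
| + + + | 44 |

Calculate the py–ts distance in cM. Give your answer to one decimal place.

The two most frequent reciprocal classes, + ts b and py + +, are the parental types, so the F1 was + ts b / py + +.
The two rarest classes, + + b and py ts +, are the double crossovers. Comparing them with the parentals, only the ts allele has switched, so ts is the middle locus and the order is py – ts – b.
Crossovers in the py–ts interval produce the single-crossover classes py ts b and + + + (46 + 44 = 90) plus the double crossovers (32).
RF(py–ts) = (90 + 32) / 1022 = 122/1022 = 0.1194 → 11.9 cM.

11.9 cM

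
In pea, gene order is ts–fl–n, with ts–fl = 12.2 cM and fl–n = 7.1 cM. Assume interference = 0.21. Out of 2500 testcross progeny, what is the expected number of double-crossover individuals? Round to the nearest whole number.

Map distances give recombination frequencies of 0.122 and 0.071 for the two intervals.
With interference 0.21 (so coincidence = 0.79), expected double-crossover frequency = 0.122 × 0.071 × 0.79 = 0.00684.
Expected number = 0.00684 × 2500 = 17.11 ≈ 17.

17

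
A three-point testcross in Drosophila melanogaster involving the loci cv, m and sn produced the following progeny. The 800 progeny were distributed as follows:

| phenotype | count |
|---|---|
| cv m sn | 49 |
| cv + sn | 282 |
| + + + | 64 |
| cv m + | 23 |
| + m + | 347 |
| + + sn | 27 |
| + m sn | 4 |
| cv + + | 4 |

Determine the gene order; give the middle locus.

The two most frequent reciprocal classes, cv + sn and + m +, are the parental types, so the F1 was cv + sn / + m +.
The two rarest classes, cv + + and + m sn, are the double crossovers. Comparing them with the parentals, only the sn allele has switched, so sn is the middle locus and the order is m – sn – cv.

sn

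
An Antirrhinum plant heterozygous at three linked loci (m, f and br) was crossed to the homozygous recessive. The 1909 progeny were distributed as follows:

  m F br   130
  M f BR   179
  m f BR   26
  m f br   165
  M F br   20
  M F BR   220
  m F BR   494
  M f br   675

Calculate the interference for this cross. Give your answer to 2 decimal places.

The two most frequent reciprocal classes, M f br and m F BR, are the parental types, so the F1 was M f br / m F BR.
The two rarest classes, M F br and m f BR, are the double crossovers. Comparing them with the parentals, only the f allele has switched, so f is the middle locus and the order is br – f – m.
br–f: (309 + 46)/1909 = 0.1860; f–m: (385 + 46)/1909 = 0.2258.
Expected DCO frequency = 0.1860 × 0.2258 ≈ 0.04200; observed = 46/1909 ≈ 0.02410.
Coefficient of coincidence = 0.02410/0.04200 ≈ 0.57; interference = 1 − 0.57 = 0.43.

0.43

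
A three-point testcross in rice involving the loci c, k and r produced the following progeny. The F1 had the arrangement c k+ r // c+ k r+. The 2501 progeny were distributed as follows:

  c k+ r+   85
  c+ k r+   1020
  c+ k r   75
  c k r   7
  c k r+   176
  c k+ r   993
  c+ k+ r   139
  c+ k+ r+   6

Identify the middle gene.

The two rarest classes, c k r and c+ k+ r+, are the double crossovers. Comparing them with the parentals, only the k allele has switched, so k is the middle locus and the order is c – k – r.

k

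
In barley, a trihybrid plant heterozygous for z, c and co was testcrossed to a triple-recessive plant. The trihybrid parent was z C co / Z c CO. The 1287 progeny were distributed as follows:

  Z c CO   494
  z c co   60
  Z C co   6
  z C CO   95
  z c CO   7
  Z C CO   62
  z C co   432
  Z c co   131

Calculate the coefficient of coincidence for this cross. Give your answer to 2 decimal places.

The two rarest classes, Z C co and z c CO, are the double crossovers. Comparing them with the parentals, only the z allele has switched, so z is the middle locus and the order is c – z – co.
c–z: (122 + 13)/1287 = 0.1049; z–co: (226 + 13)/1287 = 0.1857.
Expected DCO frequency = 0.1049 × 0.1857 ≈ 0.01948; observed = 13/1287 ≈ 0.01010.
Coefficient of coincidence = 0.01010/0.01948 ≈ 0.52.

0.52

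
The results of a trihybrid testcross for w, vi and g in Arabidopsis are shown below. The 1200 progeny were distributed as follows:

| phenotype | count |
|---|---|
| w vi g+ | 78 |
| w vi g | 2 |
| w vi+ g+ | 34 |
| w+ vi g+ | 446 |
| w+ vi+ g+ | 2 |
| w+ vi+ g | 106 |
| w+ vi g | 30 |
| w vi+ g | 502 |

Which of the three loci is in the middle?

vi

The two most frequent reciprocal classes, w vi+ g and w+ vi g+, are the parental types, so the F1 was w vi+ g / w+ vi g+.
The two rarest classes, w vi g and w+ vi+ g+, are the double crossovers. Comparing them with the parentals, only the vi allele has switched, so vi is the middle locus and the order is w – vi – g.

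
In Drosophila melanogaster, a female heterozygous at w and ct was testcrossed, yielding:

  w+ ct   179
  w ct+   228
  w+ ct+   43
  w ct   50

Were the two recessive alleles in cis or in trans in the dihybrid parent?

The two most frequent classes are w+ ct (179) and w ct+ (228); these are the parental (non-recombinant) types.
So the F1 carried w+ ct on one chromosome and w ct+ on the other — the recessive alleles are on opposite chromosomes (trans / repulsion).

trans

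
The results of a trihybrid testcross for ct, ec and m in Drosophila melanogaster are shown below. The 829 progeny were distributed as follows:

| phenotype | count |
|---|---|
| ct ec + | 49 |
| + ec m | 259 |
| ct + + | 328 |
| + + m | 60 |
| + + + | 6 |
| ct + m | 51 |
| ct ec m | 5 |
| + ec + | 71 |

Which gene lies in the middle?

ct

The two most frequent reciprocal classes, + ec m and ct + +, are the parental types, so the F1 was + ec m / ct + +.
The two rarest classes, ct ec m and + + +, are the double crossovers. Comparing them with the parentals, only the ct allele has switched, so ct is the middle locus and the order is m – ct – ec.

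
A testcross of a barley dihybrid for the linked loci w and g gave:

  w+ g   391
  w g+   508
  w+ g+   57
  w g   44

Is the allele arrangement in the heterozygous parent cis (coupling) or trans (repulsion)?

trans

The two most frequent classes are w+ g (391) and w g+ (508); these are the parental (non-recombinant) types.
So the F1 carried w+ g on one chromosome and w g+ on the other — the recessive alleles are on opposite chromosomes (trans / repulsion).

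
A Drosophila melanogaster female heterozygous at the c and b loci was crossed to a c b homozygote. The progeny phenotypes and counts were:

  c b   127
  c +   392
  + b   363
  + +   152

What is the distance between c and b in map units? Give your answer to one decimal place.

27.0 map units

The two most frequent classes, + b (363) and c + (392), are the parental types, so the F1 was + b / c +.
The recombinant classes are + + and c b: 152 + 127 = 279.
Recombination frequency = 279/1034 = 0.2698 ≈ 27.0%, i.e. 27.0 map units.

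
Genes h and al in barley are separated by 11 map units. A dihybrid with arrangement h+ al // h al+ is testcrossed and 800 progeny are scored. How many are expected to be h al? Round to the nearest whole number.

A map distance of 11 map units corresponds to a recombination frequency of 0.110.
The F1 is h+ al / h al+, so h al is a recombinant gamete class with expected frequency r/2 = 0.110/2 = 0.0550.
Expected number = 0.0550 × 800 = 44.00 ≈ 44.

44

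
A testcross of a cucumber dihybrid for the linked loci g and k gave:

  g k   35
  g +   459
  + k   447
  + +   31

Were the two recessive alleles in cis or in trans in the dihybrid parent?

The two most frequent classes are + k (447) and g + (459); these are the parental (non-recombinant) types.
So the F1 carried + k on one chromosome and g + on the other — the recessive alleles are on opposite chromosomes (trans / repulsion).

trans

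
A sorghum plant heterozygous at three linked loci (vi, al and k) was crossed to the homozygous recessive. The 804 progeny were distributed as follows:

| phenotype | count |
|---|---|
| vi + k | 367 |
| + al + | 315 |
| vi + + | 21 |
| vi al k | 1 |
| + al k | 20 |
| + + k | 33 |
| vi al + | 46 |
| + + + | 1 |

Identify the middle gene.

al

The two most frequent reciprocal classes, + al + and vi + k, are the parental types, so the F1 was + al + / vi + k.
The two rarest classes, + + + and vi al k, are the double crossovers. Comparing them with the parentals, only the al allele has switched, so al is the middle locus and the order is vi – al – k.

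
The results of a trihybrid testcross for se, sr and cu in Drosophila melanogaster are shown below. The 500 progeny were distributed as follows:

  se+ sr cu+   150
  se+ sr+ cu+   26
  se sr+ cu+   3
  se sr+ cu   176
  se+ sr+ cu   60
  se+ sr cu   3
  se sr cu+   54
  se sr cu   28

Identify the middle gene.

cu

The two most frequent reciprocal classes, se+ sr cu+ and se sr+ cu, are the parental types, so the F1 was se+ sr cu+ / se sr+ cu.
The two rarest classes, se+ sr cu and se sr+ cu+, are the double crossovers. Comparing them with the parentals, only the cu allele has switched, so cu is the middle locus and the order is sr – cu – se.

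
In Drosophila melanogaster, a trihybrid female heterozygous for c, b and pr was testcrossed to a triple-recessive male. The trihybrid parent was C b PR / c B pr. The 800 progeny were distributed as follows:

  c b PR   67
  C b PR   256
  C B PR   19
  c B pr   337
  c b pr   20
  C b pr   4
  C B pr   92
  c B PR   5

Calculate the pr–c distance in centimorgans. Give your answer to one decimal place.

The two rarest classes, C b pr and c B PR, are the double crossovers. Comparing them with the parentals, only the pr allele has switched, so pr is the middle locus and the order is c – pr – b.
Crossovers in the c–pr interval produce the single-crossover classes c b PR and C B pr (67 + 92 = 159) plus the double crossovers (9).
RF(c–pr) = (159 + 9) / 800 = 168/800 = 0.2100 → 21.0 centimorgans.

21.0 centimorgans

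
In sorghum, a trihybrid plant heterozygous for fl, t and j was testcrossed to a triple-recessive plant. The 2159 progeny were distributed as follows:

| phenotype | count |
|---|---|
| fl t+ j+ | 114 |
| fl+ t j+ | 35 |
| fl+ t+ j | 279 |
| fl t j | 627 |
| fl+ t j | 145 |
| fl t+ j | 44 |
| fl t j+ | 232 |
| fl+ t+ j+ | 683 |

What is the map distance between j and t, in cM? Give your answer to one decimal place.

The two most frequent reciprocal classes, fl+ t+ j+ and fl t j, are the parental types, so the F1 was fl+ t+ j+ / fl t j.
The two rarest classes, fl+ t j+ and fl t+ j, are the double crossovers. Comparing them with the parentals, only the t allele has switched, so t is the middle locus and the order is fl – t – j.
Crossovers in the t–j interval produce the single-crossover classes fl+ t+ j and fl t j+ (279 + 232 = 511) plus the double crossovers (79).
RF(t–j) = (511 + 79) / 2159 = 590/2159 = 0.2733 → 27.3 cM.

27.3 cM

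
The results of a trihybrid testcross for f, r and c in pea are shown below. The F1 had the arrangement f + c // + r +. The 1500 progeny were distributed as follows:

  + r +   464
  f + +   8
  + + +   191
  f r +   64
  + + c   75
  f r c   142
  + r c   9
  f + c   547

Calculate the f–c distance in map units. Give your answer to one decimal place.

The two rarest classes, f + + and + r c, are the double crossovers. Comparing them with the parentals, only the c allele has switched, so c is the middle locus and the order is f – c – r.
Crossovers in the f–c interval produce the single-crossover classes + + c and f r + (75 + 64 = 139) plus the double crossovers (17).
RF(f–c) = (139 + 17) / 1500 = 156/1500 = 0.1040 → 10.4 map units.

10.4 map units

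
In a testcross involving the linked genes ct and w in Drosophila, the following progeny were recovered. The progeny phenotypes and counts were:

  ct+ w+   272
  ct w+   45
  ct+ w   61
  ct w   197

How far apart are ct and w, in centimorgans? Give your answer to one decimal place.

18.4 centimorgans

The two most frequent classes, ct+ w+ (272) and ct w (197), are the parental types, so the F1 was ct+ w+ / ct w.
The recombinant classes are ct+ w and ct w+: 61 + 45 = 106.
Recombination frequency = 106/575 = 0.1843 ≈ 18.4%, i.e. 18.4 centimorgans.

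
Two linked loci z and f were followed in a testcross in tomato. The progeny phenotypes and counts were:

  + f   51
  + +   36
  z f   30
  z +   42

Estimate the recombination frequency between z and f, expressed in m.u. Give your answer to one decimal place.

The two most frequent classes, + f (51) and z + (42), are the parental types, so the F1 was + f / z +.
The recombinant classes are + + and z f: 36 + 30 = 66.
Recombination frequency = 66/159 = 0.4151 ≈ 41.5%, i.e. 41.5 m.u.

41.5 m.u.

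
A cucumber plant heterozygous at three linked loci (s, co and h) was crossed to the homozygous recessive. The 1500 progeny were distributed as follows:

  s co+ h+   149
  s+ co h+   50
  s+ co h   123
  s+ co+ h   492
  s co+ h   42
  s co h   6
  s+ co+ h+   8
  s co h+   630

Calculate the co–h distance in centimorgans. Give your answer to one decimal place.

The two most frequent reciprocal classes, s+ co+ h and s co h+, are the parental types, so the F1 was s+ co+ h / s co h+.
The two rarest classes, s+ co+ h+ and s co h, are the double crossovers. Comparing them with the parentals, only the h allele has switched, so h is the middle locus and the order is s – h – co.
Crossovers in the h–co interval produce the single-crossover classes s+ co h and s co+ h+ (123 + 149 = 272) plus the double crossovers (14).
RF(h–co) = (272 + 14) / 1500 = 286/1500 = 0.1907 → 19.1 centimorgans.

19.1 centimorgans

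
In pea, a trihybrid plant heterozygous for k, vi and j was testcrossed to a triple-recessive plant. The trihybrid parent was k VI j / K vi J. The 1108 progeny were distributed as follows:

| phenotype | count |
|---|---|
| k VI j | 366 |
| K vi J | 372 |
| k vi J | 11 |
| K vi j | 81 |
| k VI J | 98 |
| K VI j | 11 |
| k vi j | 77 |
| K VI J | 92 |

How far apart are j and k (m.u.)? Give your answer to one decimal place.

The two rarest classes, K VI j and k vi J, are the double crossovers. Comparing them with the parentals, only the k allele has switched, so k is the middle locus and the order is j – k – vi.
Crossovers in the j–k interval produce the single-crossover classes k VI J and K vi j (98 + 81 = 179) plus the double crossovers (22).
RF(j–k) = (179 + 22) / 1108 = 201/1108 = 0.1814 → 18.1 m.u.

18.1 m.u.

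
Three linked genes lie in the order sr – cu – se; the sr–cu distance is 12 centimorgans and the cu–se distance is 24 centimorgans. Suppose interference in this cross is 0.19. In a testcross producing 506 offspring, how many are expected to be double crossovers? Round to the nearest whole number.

12

Map distances give recombination frequencies of 0.120 and 0.240 for the two intervals.
With interference 0.19 (so coincidence = 0.81), expected double-crossover frequency = 0.120 × 0.240 × 0.81 = 0.02333.
Expected number = 0.02333 × 506 = 11.80 ≈ 12.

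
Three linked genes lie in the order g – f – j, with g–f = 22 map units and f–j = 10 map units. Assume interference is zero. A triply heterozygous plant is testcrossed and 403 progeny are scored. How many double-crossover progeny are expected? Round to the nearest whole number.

9

Map distances give recombination frequencies of 0.220 and 0.100 for the two intervals.
With no interference, expected double-crossover frequency = 0.220 × 0.100 = 0.02200.
Expected number = 0.02200 × 403 = 8.87 ≈ 9.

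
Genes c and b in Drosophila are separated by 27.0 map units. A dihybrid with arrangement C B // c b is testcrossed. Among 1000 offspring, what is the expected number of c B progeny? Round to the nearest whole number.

135

A map distance of 27.0 map units corresponds to a recombination frequency of 0.270.
The F1 is C B / c b, so c B is a recombinant gamete class with expected frequency r/2 = 0.270/2 = 0.1350.
Expected number = 0.1350 × 1000 = 135.00 ≈ 135.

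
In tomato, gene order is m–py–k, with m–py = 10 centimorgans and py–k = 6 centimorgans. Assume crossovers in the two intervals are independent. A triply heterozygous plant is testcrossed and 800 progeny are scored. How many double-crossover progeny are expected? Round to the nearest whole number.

5

Map distances give recombination frequencies of 0.100 and 0.060 for the two intervals.
With no interference, expected double-crossover frequency = 0.100 × 0.060 = 0.00600.
Expected number = 0.00600 × 800 = 4.80 ≈ 5.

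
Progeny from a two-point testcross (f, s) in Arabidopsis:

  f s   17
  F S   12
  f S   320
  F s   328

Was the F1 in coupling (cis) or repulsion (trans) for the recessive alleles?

The two most frequent classes are F s (328) and f S (320); these are the parental (non-recombinant) types.
So the F1 carried F s on one chromosome and f S on the other — the recessive alleles are on opposite chromosomes (trans / repulsion).

trans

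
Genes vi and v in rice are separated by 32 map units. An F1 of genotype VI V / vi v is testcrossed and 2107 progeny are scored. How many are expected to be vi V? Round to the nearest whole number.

A map distance of 32 map units corresponds to a recombination frequency of 0.320.
The F1 is VI V / vi v, so vi V is a recombinant gamete class with expected frequency r/2 = 0.320/2 = 0.1600.
Expected number = 0.1600 × 2107 = 337.12 ≈ 337.

337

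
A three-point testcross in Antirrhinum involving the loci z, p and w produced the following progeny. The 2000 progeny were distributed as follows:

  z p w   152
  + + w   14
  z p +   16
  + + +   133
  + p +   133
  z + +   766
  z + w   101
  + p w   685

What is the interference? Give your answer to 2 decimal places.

The two most frequent reciprocal classes, + p w and z + +, are the parental types, so the F1 was + p w / z + +.
The two rarest classes, + + w and z p +, are the double crossovers. Comparing them with the parentals, only the p allele has switched, so p is the middle locus and the order is z – p – w.
z–p: (285 + 30)/2000 = 0.1575; p–w: (234 + 30)/2000 = 0.1320.
Expected DCO frequency = 0.1575 × 0.1320 ≈ 0.02079; observed = 30/2000 ≈ 0.01500.
Coefficient of coincidence = 0.01500/0.02079 ≈ 0.72; interference = 1 − 0.72 = 0.28.

0.28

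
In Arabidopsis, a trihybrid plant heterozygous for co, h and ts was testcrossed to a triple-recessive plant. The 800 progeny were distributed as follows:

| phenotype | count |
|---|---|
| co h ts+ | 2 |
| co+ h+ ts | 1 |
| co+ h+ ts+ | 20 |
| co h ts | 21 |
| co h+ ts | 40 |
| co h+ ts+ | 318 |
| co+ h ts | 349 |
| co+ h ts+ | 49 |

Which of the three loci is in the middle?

h

The two most frequent reciprocal classes, co+ h ts and co h+ ts+, are the parental types, so the F1 was co+ h ts / co h+ ts+.
The two rarest classes, co+ h+ ts and co h ts+, are the double crossovers. Comparing them with the parentals, only the h allele has switched, so h is the middle locus and the order is co – h – ts.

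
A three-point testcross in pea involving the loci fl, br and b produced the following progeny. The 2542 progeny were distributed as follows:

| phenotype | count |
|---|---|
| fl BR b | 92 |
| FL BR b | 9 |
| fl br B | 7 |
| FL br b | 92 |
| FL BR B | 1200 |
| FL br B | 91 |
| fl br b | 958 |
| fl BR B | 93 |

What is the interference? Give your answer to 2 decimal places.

The two most frequent reciprocal classes, FL BR B and fl br b, are the parental types, so the F1 was FL BR B / fl br b.
The two rarest classes, FL BR b and fl br B, are the double crossovers. Comparing them with the parentals, only the b allele has switched, so b is the middle locus and the order is fl – b – br.
fl–b: (185 + 16)/2542 = 0.0791; b–br: (183 + 16)/2542 = 0.0783.
Expected DCO frequency = 0.0791 × 0.0783 ≈ 0.00619; observed = 16/2542 ≈ 0.00629.
Coefficient of coincidence = 0.00629/0.00619 ≈ 1.02; interference = 1 − 1.02 = -0.02.

-0.02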